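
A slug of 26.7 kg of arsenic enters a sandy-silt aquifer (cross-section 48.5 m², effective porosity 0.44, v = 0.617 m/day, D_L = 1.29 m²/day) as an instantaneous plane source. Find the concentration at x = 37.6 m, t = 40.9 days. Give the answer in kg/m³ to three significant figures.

For an instantaneous plane source, C(x,t) = M/(n_e·A·√(4πDt)) · exp(−(x−vt)²/(4Dt)), with n_e·A the pore (flow) area.
Plume center vt = 0.617 × 40.9 = 25.2353 m, so the well at 37.6 m is 12.3647 m downgradient of the peak.
√(4πDt) = 25.75 m, giving peak height M/(n_e·A·√(4πDt)) = 26.7/(0.44 × 48.5 × 25.75) = 0.04859 kg/m³.
(x−vt)²/(4Dt) = (12.3647)²/(4 × 1.29 × 40.9) = 0.7244; exp(−0.7244) = 0.4846.
C = 0.04859 × 0.4846 = 0.0235 kg/m³.

0.0235 kg/m³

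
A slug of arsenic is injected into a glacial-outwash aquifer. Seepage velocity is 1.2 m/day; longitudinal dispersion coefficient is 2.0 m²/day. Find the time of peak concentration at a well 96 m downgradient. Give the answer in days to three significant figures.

For the 1D instantaneous-source solution, setting ∂C/∂t = 0 at fixed x gives v²t² + 2Dt − x² = 0, so t = (√(D² + v²x²) − D)/v².
√(D² + v²x²) = √(2.0² + 1.2² × 96²) = 115.2; v² = 1.44.
t = (115.2 − 2.0)/1.44 = 78.6 days (vs. the pure-advection estimate x/v = 80.0 d).

78.6 days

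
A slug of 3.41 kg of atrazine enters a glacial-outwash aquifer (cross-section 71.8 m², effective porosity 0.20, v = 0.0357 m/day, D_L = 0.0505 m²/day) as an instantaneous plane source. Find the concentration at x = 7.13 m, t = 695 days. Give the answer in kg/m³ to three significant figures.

For an instantaneous plane source, C(x,t) = M/(n_e·A·√(4πDt)) · exp(−(x−vt)²/(4Dt)), with n_e·A the pore (flow) area.
Plume center vt = 0.0357 × 695 = 24.8115 m, so the well at 7.13 m is 17.6815 m upgradient of the peak.
√(4πDt) = 21.00 m, giving peak height M/(n_e·A·√(4πDt)) = 3.41/(0.20 × 71.8 × 21.00) = 0.01131 kg/m³.
(x−vt)²/(4Dt) = (-17.6815)²/(4 × 0.0505 × 695) = 2.227; exp(−2.227) = 0.1079.
C = 0.01131 × 0.1079 = 0.00122 kg/m³.

0.00122 kg/m³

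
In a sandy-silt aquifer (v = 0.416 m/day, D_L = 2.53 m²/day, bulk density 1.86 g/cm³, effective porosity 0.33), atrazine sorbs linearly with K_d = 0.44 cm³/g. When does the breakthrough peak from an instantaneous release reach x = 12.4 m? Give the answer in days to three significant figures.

64.7 days

Retardation factor R = 1 + ρ_b·K_d/n = 1 + 1.86 × 0.44/0.33 = 3.480.
Sorption retards both mechanisms: v_R = v/R = 0.1195 m/day, D_R = D/R = 0.7270 m²/day.
Peak time from v_R²t² + 2D_R t − x² = 0: t = (√(D_R² + v_R²x²) − D_R)/v_R².
√(D_R² + v_R²x²) = √(0.7270² + 0.1195² × 12.4²) = 1.651; v_R² = 0.01428.
t = (1.651 − 0.7270)/0.01428 = 64.7 days.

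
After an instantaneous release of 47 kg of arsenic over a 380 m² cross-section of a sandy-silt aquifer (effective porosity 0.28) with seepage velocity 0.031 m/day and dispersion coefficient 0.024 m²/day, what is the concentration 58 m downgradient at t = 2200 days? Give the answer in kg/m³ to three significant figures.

For an instantaneous plane source, C(x,t) = M/(n_e·A·√(4πDt)) · exp(−(x−vt)²/(4Dt)), with n_e·A the pore (flow) area.
Plume center vt = 0.031 × 2200 = 68.2 m, so the well at 58 m is 10.2 m upgradient of the peak.
√(4πDt) = 25.76 m, giving peak height M/(n_e·A·√(4πDt)) = 47/(0.28 × 380 × 25.76) = 0.01715 kg/m³.
(x−vt)²/(4Dt) = (-10.2)²/(4 × 0.024 × 2200) = 0.4926; exp(−0.4926) = 0.6110.
C = 0.01715 × 0.6110 = 0.0105 kg/m³.

0.0105 kg/m³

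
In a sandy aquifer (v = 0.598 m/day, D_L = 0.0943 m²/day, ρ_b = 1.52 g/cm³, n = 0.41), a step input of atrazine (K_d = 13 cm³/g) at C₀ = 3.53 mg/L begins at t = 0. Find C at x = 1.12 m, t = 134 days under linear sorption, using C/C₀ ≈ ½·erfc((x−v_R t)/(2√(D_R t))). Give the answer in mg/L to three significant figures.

Retardation factor R = 1 + ρ_b·K_d/n = 1 + 1.52 × 13/0.41 = 49.20.
Sorption retards both mechanisms: v_R = v/R = 0.01215 m/day, D_R = D/R = 0.001917 m²/day.
v_R·t = 0.01215 × 134 = 1.6281 m; 2√(D_R t) = 1.014 m; argument = (1.12 − 1.6281)/1.014 = -0.5011.
C = C₀ × ½·erfc(-0.5011) = 3.53 × 0.7607 = 2.69 mg/L.

2.69 mg/L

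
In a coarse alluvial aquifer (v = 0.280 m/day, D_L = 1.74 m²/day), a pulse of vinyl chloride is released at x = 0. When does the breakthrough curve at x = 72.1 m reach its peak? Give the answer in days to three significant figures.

236 days

For the 1D instantaneous-source solution, setting ∂C/∂t = 0 at fixed x gives v²t² + 2Dt − x² = 0, so t = (√(D² + v²x²) − D)/v².
√(D² + v²x²) = √(1.74² + 0.280² × 72.1²) = 20.26; v² = 0.0784.
t = (20.26 − 1.74)/0.0784 = 236 days (vs. the pure-advection estimate x/v = 257 d).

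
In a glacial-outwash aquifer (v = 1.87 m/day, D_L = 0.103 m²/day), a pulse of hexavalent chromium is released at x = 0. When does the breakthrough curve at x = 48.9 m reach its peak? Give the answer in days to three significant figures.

26.1 days

For the 1D instantaneous-source solution, setting ∂C/∂t = 0 at fixed x gives v²t² + 2Dt − x² = 0, so t = (√(D² + v²x²) − D)/v².
√(D² + v²x²) = √(0.103² + 1.87² × 48.9²) = 91.44; v² = 3.4969.
t = (91.44 − 0.103)/3.4969 = 26.1 days (vs. the pure-advection estimate x/v = 26.1 d).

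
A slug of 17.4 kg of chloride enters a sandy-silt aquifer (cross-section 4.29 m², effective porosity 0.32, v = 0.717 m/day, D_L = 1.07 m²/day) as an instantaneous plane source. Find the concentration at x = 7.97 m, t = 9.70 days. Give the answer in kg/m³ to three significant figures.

For an instantaneous plane source, C(x,t) = M/(n_e·A·√(4πDt)) · exp(−(x−vt)²/(4Dt)), with n_e·A the pore (flow) area.
Plume center vt = 0.717 × 9.70 = 6.9549 m, so the well at 7.97 m is 1.0151 m downgradient of the peak.
√(4πDt) = 11.42 m, giving peak height M/(n_e·A·√(4πDt)) = 17.4/(0.32 × 4.29 × 11.42) = 1.110 kg/m³.
(x−vt)²/(4Dt) = (1.0151)²/(4 × 1.07 × 9.70) = 0.02482; exp(−0.02482) = 0.9755.
C = 1.110 × 0.9755 = 1.08 kg/m³.

1.08 kg/m³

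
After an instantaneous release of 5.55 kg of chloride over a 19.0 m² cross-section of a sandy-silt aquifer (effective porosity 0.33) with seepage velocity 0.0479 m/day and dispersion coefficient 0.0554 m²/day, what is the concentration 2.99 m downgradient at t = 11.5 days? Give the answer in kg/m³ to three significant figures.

0.0303 kg/m³

For an instantaneous plane source, C(x,t) = M/(n_e·A·√(4πDt)) · exp(−(x−vt)²/(4Dt)), with n_e·A the pore (flow) area.
Plume center vt = 0.0479 × 11.5 = 0.55085 m, so the well at 2.99 m is 2.43915 m downgradient of the peak.
√(4πDt) = 2.829 m, giving peak height M/(n_e·A·√(4πDt)) = 5.55/(0.33 × 19.0 × 2.829) = 0.3129 kg/m³.
(x−vt)²/(4Dt) = (2.43915)²/(4 × 0.0554 × 11.5) = 2.335; exp(−2.335) = 0.09681.
C = 0.3129 × 0.09681 = 0.0303 kg/m³.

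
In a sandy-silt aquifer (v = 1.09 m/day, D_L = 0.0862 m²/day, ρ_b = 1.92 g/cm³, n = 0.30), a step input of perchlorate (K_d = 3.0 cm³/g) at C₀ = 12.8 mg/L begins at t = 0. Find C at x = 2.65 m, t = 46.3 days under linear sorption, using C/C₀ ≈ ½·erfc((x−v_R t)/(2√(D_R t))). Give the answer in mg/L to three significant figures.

Retardation factor R = 1 + ρ_b·K_d/n = 1 + 1.92 × 3.0/0.30 = 20.20.
Sorption retards both mechanisms: v_R = v/R = 0.05396 m/day, D_R = D/R = 0.004267 m²/day.
v_R·t = 0.05396 × 46.3 = 2.498348 m; 2√(D_R t) = 0.8890 m; argument = (2.65 − 2.498348)/0.8890 = 0.1706.
C = C₀ × ½·erfc(0.1706) = 12.8 × 0.4047 = 5.18 mg/L.

5.18 mg/L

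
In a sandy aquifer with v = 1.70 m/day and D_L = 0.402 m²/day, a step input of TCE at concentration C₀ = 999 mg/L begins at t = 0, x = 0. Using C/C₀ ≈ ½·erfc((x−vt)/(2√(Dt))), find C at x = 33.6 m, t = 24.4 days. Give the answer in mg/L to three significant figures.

961 mg/L

For a continuous step input, C/C₀ ≈ ½·erfc((x−vt)/(2√(Dt))).
vt = 1.70 × 24.4 = 41.48 m and 2√(Dt) = 2√(0.402 × 24.4) = 6.264 m.
Argument (x−vt)/(2√(Dt)) = (33.6 − 41.48)/6.264 = -1.258; ½·erfc(-1.258) = 0.9624.
C = 999 × 0.9624 = 961 mg/L.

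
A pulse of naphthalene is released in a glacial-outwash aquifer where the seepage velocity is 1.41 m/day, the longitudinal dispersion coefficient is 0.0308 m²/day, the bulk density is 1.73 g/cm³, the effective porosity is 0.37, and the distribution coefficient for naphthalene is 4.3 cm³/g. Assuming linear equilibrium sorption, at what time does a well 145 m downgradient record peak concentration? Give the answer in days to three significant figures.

Retardation factor R = 1 + ρ_b·K_d/n = 1 + 1.73 × 4.3/0.37 = 21.11.
Sorption retards both mechanisms: v_R = v/R = 0.06679 m/day, D_R = D/R = 0.001459 m²/day.
Peak time from v_R²t² + 2D_R t − x² = 0: t = (√(D_R² + v_R²x²) − D_R)/v_R².
√(D_R² + v_R²x²) = √(0.001459² + 0.06679² × 145²) = 9.685; v_R² = 0.004461.
t = (9.685 − 0.001459)/0.004461 = 2170 days.

2170 days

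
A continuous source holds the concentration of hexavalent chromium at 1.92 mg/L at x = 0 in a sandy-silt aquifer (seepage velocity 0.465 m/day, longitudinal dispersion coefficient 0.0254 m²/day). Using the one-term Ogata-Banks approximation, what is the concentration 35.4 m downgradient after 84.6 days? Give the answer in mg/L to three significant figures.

For a continuous step input, C/C₀ ≈ ½·erfc((x−vt)/(2√(Dt))).
vt = 0.465 × 84.6 = 39.339 m and 2√(Dt) = 2√(0.0254 × 84.6) = 2.932 m.
Argument (x−vt)/(2√(Dt)) = (35.4 − 39.339)/2.932 = -1.343; ½·erfc(-1.343) = 0.9712.
C = 1.92 × 0.9712 = 1.86 mg/L.

1.86 mg/L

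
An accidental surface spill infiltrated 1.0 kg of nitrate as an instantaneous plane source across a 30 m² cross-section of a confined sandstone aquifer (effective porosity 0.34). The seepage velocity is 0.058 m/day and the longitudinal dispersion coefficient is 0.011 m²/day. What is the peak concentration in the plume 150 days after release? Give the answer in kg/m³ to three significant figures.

The peak of an instantaneous 1D plume sits at x = vt; there the Gaussian factor is 1 and C_max = M/(n_e·A·√(4πDt)), where n_e·A is the pore area the mass is dissolved in.
√(4πDt) = √(4π × 0.011 × 150) = 4.554 m, so C_max = 1.0/(0.34 × 30 × 4.554) = 0.0215 kg/m³.

0.0215 kg/m³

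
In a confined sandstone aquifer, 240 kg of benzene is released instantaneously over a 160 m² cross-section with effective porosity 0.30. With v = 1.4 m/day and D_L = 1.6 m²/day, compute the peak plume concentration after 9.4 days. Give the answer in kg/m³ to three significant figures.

0.364 kg/m³

The peak of an instantaneous 1D plume sits at x = vt; there the Gaussian factor is 1 and C_max = M/(n_e·A·√(4πDt)), where n_e·A is the pore area the mass is dissolved in.
√(4πDt) = √(4π × 1.6 × 9.4) = 13.75 m, so C_max = 240/(0.30 × 160 × 13.75) = 0.364 kg/m³.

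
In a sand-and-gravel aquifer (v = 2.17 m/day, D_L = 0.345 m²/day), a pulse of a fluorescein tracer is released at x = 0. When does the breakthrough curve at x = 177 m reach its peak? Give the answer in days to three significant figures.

For the 1D instantaneous-source solution, setting ∂C/∂t = 0 at fixed x gives v²t² + 2Dt − x² = 0, so t = (√(D² + v²x²) − D)/v².
√(D² + v²x²) = √(0.345² + 2.17² × 177²) = 384.1; v² = 4.7089.
t = (384.1 − 0.345)/4.7089 = 81.5 days (vs. the pure-advection estimate x/v = 81.6 d).

81.5 days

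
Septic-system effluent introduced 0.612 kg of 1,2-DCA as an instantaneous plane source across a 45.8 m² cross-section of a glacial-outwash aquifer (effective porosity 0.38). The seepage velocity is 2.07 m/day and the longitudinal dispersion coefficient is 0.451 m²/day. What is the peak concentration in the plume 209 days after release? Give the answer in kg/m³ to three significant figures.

0.00102 kg/m³

The peak of an instantaneous 1D plume sits at x = vt; there the Gaussian factor is 1 and C_max = M/(n_e·A·√(4πDt)), where n_e·A is the pore area the mass is dissolved in.
√(4πDt) = √(4π × 0.451 × 209) = 34.42 m, so C_max = 0.612/(0.38 × 45.8 × 34.42) = 0.00102 kg/m³.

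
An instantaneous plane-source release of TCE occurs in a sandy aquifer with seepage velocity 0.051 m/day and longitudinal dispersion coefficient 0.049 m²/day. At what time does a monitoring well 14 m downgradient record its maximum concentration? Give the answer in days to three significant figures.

For the 1D instantaneous-source solution, setting ∂C/∂t = 0 at fixed x gives v²t² + 2Dt − x² = 0, so t = (√(D² + v²x²) − D)/v².
√(D² + v²x²) = √(0.049² + 0.051² × 14²) = 0.7157; v² = 0.002601.
t = (0.7157 − 0.049)/0.002601 = 256 days (vs. the pure-advection estimate x/v = 275 d).

256 days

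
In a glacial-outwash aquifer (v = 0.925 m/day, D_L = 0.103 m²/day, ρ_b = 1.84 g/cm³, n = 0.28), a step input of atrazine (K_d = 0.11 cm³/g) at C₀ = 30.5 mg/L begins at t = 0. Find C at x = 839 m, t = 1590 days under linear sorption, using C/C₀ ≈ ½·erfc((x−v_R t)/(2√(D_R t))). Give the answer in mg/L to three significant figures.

Retardation factor R = 1 + ρ_b·K_d/n = 1 + 1.84 × 0.11/0.28 = 1.723.
Sorption retards both mechanisms: v_R = v/R = 0.5369 m/day, D_R = D/R = 0.05978 m²/day.
v_R·t = 0.5369 × 1590 = 853.671 m; 2√(D_R t) = 19.50 m; argument = (839 − 853.671)/19.50 = -0.7524.
C = C₀ × ½·erfc(-0.7524) = 30.5 × 0.8563 = 26.1 mg/L.

26.1 mg/L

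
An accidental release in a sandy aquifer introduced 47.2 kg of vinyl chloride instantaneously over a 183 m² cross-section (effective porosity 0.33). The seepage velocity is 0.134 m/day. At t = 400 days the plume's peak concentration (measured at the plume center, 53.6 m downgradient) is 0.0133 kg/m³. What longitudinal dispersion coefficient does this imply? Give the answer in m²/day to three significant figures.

0.687 m²/day

At the plume center C_max = M/(n_e·A·√(4πDt)), so D = M²/(4πt·(n_e·A·C_max)²).
n_e·A·C_max = 0.33 × 183 × 0.0133 = 0.8032 kg/m.
D = 47.2²/(4π × 400 × 0.8032²) = 0.687 m²/day.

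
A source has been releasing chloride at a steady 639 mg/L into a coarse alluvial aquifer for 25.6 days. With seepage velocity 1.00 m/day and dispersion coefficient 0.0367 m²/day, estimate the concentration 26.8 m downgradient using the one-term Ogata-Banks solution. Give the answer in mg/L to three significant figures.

122 mg/L

For a continuous step input, C/C₀ ≈ ½·erfc((x−vt)/(2√(Dt))).
vt = 1.00 × 25.6 = 25.6 m and 2√(Dt) = 2√(0.0367 × 25.6) = 1.939 m.
Argument (x−vt)/(2√(Dt)) = (26.8 − 25.6)/1.939 = 0.6189; ½·erfc(0.6189) = 0.1907.
C = 639 × 0.1907 = 122 mg/L.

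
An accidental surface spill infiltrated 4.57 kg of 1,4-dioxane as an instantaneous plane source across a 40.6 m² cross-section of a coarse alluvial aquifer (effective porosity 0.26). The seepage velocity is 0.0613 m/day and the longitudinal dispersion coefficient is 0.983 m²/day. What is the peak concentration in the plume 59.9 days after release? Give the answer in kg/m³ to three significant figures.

The peak of an instantaneous 1D plume sits at x = vt; there the Gaussian factor is 1 and C_max = M/(n_e·A·√(4πDt)), where n_e·A is the pore area the mass is dissolved in.
√(4πDt) = √(4π × 0.983 × 59.9) = 27.20 m, so C_max = 4.57/(0.26 × 40.6 × 27.20) = 0.0159 kg/m³.

0.0159 kg/m³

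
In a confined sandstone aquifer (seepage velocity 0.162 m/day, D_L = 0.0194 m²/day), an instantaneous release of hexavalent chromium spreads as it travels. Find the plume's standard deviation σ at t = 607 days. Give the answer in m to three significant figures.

Dispersive spreading gives a Gaussian with σ² = 2Dt; advection only shifts the center.
σ = √(2 × 0.0194 × 607) = 4.85 m.

4.85 m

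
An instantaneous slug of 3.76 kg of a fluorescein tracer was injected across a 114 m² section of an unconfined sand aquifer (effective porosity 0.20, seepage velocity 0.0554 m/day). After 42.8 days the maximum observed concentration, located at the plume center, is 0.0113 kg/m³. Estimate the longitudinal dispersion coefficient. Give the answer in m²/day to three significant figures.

At the plume center C_max = M/(n_e·A·√(4πDt)), so D = M²/(4πt·(n_e·A·C_max)²).
n_e·A·C_max = 0.20 × 114 × 0.0113 = 0.2576 kg/m.
D = 3.76²/(4π × 42.8 × 0.2576²) = 0.396 m²/day.

0.396 m²/day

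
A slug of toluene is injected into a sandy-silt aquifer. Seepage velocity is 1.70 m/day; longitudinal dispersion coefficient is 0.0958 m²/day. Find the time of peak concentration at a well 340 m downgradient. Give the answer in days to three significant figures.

For the 1D instantaneous-source solution, setting ∂C/∂t = 0 at fixed x gives v²t² + 2Dt − x² = 0, so t = (√(D² + v²x²) − D)/v².
√(D² + v²x²) = √(0.0958² + 1.70² × 340²) = 578.0; v² = 2.89.
t = (578.0 − 0.0958)/2.89 = 200 days (vs. the pure-advection estimate x/v = 200 d).

200 days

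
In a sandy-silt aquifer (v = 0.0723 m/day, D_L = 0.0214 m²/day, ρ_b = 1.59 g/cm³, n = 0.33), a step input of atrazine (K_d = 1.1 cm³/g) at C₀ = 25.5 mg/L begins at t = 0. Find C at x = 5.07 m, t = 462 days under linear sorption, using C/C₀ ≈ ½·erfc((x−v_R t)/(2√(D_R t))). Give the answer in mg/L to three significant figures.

14.1 mg/L

Retardation factor R = 1 + ρ_b·K_d/n = 1 + 1.59 × 1.1/0.33 = 6.300.
Sorption retards both mechanisms: v_R = v/R = 0.01148 m/day, D_R = D/R = 0.003397 m²/day.
v_R·t = 0.01148 × 462 = 5.30376 m; 2√(D_R t) = 2.506 m; argument = (5.07 − 5.30376)/2.506 = -0.09328.
C = C₀ × ½·erfc(-0.09328) = 25.5 × 0.5525 = 14.1 mg/L.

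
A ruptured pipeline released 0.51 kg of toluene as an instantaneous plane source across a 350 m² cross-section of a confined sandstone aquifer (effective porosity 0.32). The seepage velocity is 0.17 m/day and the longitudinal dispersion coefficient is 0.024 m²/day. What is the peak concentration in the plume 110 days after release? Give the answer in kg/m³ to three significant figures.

The peak of an instantaneous 1D plume sits at x = vt; there the Gaussian factor is 1 and C_max = M/(n_e·A·√(4πDt)), where n_e·A is the pore area the mass is dissolved in.
√(4πDt) = √(4π × 0.024 × 110) = 5.760 m, so C_max = 0.51/(0.32 × 350 × 5.760) = 0.000791 kg/m³.

0.000791 kg/m³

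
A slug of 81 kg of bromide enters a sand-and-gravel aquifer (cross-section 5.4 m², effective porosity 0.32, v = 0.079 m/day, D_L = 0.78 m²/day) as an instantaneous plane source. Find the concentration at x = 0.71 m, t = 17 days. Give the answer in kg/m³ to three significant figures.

3.60 kg/m³

For an instantaneous plane source, C(x,t) = M/(n_e·A·√(4πDt)) · exp(−(x−vt)²/(4Dt)), with n_e·A the pore (flow) area.
Plume center vt = 0.079 × 17 = 1.343 m, so the well at 0.71 m is 0.633 m upgradient of the peak.
√(4πDt) = 12.91 m, giving peak height M/(n_e·A·√(4πDt)) = 81/(0.32 × 5.4 × 12.91) = 3.631 kg/m³.
(x−vt)²/(4Dt) = (-0.633)²/(4 × 0.78 × 17) = 0.007554; exp(−0.007554) = 0.9925.
C = 3.631 × 0.9925 = 3.60 kg/m³.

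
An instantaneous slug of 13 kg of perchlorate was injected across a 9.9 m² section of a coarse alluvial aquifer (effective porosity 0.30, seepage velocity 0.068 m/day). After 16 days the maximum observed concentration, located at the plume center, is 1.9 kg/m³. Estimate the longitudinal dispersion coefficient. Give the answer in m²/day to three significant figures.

At the plume center C_max = M/(n_e·A·√(4πDt)), so D = M²/(4πt·(n_e·A·C_max)²).
n_e·A·C_max = 0.30 × 9.9 × 1.9 = 5.643 kg/m.
D = 13²/(4π × 16 × 5.643²) = 0.0264 m²/day.

0.0264 m²/day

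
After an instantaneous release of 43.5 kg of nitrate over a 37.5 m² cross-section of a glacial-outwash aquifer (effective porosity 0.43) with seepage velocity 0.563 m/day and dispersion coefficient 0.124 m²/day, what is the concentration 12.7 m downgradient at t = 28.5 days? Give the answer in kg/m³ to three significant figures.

For an instantaneous plane source, C(x,t) = M/(n_e·A·√(4πDt)) · exp(−(x−vt)²/(4Dt)), with n_e·A the pore (flow) area.
Plume center vt = 0.563 × 28.5 = 16.0455 m, so the well at 12.7 m is 3.3455 m upgradient of the peak.
√(4πDt) = 6.664 m, giving peak height M/(n_e·A·√(4πDt)) = 43.5/(0.43 × 37.5 × 6.664) = 0.4048 kg/m³.
(x−vt)²/(4Dt) = (-3.3455)²/(4 × 0.124 × 28.5) = 0.7918; exp(−0.7918) = 0.4530.
C = 0.4048 × 0.4530 = 0.183 kg/m³.

0.183 kg/m³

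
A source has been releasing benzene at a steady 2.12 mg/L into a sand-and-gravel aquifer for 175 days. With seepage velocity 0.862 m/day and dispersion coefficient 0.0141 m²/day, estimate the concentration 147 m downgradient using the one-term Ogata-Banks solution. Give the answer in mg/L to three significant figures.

For a continuous step input, C/C₀ ≈ ½·erfc((x−vt)/(2√(Dt))).
vt = 0.862 × 175 = 150.85 m and 2√(Dt) = 2√(0.0141 × 175) = 3.142 m.
Argument (x−vt)/(2√(Dt)) = (147 − 150.85)/3.142 = -1.225; ½·erfc(-1.225) = 0.9584.
C = 2.12 × 0.9584 = 2.03 mg/L.

2.03 mg/L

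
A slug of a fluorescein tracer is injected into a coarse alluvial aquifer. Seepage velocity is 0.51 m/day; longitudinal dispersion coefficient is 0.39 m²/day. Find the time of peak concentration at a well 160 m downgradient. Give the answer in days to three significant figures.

312 days

For the 1D instantaneous-source solution, setting ∂C/∂t = 0 at fixed x gives v²t² + 2Dt − x² = 0, so t = (√(D² + v²x²) − D)/v².
√(D² + v²x²) = √(0.39² + 0.51² × 160²) = 81.60; v² = 0.2601.
t = (81.60 − 0.39)/0.2601 = 312 days (vs. the pure-advection estimate x/v = 314 d).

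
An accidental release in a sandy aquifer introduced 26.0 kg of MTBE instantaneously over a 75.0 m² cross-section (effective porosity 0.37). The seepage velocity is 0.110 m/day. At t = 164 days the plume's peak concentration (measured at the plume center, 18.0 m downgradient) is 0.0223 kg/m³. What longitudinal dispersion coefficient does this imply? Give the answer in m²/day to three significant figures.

0.857 m²/day

At the plume center C_max = M/(n_e·A·√(4πDt)), so D = M²/(4πt·(n_e·A·C_max)²).
n_e·A·C_max = 0.37 × 75.0 × 0.0223 = 0.6188 kg/m.
D = 26.0²/(4π × 164 × 0.6188²) = 0.857 m²/day.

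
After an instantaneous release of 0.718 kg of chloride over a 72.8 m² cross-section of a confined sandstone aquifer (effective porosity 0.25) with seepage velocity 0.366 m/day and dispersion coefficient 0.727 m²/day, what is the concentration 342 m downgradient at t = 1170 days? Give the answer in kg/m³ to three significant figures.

4.29e-05 kg/m³

For an instantaneous plane source, C(x,t) = M/(n_e·A·√(4πDt)) · exp(−(x−vt)²/(4Dt)), with n_e·A the pore (flow) area.
Plume center vt = 0.366 × 1170 = 428.22 m, so the well at 342 m is 86.22 m upgradient of the peak.
√(4πDt) = 103.4 m, giving peak height M/(n_e·A·√(4πDt)) = 0.718/(0.25 × 72.8 × 103.4) = 0.0003815 kg/m³.
(x−vt)²/(4Dt) = (-86.22)²/(4 × 0.727 × 1170) = 2.185; exp(−2.185) = 0.1125.
C = 0.0003815 × 0.1125 = 4.29e-05 kg/m³.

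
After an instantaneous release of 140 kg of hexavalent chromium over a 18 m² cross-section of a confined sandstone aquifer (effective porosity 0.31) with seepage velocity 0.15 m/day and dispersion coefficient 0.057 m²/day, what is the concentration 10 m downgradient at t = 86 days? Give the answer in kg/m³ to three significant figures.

2.08 kg/m³

For an instantaneous plane source, C(x,t) = M/(n_e·A·√(4πDt)) · exp(−(x−vt)²/(4Dt)), with n_e·A the pore (flow) area.
Plume center vt = 0.15 × 86 = 12.9 m, so the well at 10 m is 2.9 m upgradient of the peak.
√(4πDt) = 7.849 m, giving peak height M/(n_e·A·√(4πDt)) = 140/(0.31 × 18 × 7.849) = 3.197 kg/m³.
(x−vt)²/(4Dt) = (-2.9)²/(4 × 0.057 × 86) = 0.4289; exp(−0.4289) = 0.6512.
C = 3.197 × 0.6512 = 2.08 kg/m³.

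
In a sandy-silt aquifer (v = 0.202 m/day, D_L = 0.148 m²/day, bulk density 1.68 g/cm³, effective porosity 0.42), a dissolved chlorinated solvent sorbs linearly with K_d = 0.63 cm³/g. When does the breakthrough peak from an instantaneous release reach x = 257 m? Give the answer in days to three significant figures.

Retardation factor R = 1 + ρ_b·K_d/n = 1 + 1.68 × 0.63/0.42 = 3.520.
Sorption retards both mechanisms: v_R = v/R = 0.05739 m/day, D_R = D/R = 0.04205 m²/day.
Peak time from v_R²t² + 2D_R t − x² = 0: t = (√(D_R² + v_R²x²) − D_R)/v_R².
√(D_R² + v_R²x²) = √(0.04205² + 0.05739² × 257²) = 14.75; v_R² = 0.003294.
t = (14.75 − 0.04205)/0.003294 = 4470 days.

4470 days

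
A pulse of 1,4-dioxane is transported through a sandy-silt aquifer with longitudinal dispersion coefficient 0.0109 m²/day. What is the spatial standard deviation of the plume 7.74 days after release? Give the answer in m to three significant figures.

Dispersive spreading gives a Gaussian with σ² = 2Dt; advection only shifts the center.
σ = √(2 × 0.0109 × 7.74) = 0.411 m.

0.411 m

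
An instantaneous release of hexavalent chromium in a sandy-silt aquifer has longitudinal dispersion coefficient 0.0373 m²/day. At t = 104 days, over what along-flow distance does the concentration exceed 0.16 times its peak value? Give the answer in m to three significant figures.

10.7 m

The plume is Gaussian with σ = √(2Dt) = √(2 × 0.0373 × 104) = 2.785 m.
C/C_peak = exp(−Δx²/(2σ²)) = 0.16 ⇒ Δx = σ·√(−2 ln 0.16) = 2.785 × 1.914 = 5.330 m.
Width = 2Δx = 10.7 m.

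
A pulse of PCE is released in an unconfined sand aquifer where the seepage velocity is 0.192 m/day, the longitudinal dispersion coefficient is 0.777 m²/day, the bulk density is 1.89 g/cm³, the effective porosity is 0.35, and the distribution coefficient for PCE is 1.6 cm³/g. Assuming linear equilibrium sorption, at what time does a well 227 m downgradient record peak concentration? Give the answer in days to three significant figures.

Retardation factor R = 1 + ρ_b·K_d/n = 1 + 1.89 × 1.6/0.35 = 9.640.
Sorption retards both mechanisms: v_R = v/R = 0.01992 m/day, D_R = D/R = 0.08060 m²/day.
Peak time from v_R²t² + 2D_R t − x² = 0: t = (√(D_R² + v_R²x²) − D_R)/v_R².
√(D_R² + v_R²x²) = √(0.08060² + 0.01992² × 227²) = 4.523; v_R² = 0.0003968.
t = (4.523 − 0.08060)/0.0003968 = 11200 days.

11200 days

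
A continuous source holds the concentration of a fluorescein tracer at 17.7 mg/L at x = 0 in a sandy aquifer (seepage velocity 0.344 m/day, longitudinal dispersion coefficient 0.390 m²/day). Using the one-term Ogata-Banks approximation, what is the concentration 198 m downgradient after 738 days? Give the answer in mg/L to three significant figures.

17.5 mg/L

For a continuous step input, C/C₀ ≈ ½·erfc((x−vt)/(2√(Dt))).
vt = 0.344 × 738 = 253.872 m and 2√(Dt) = 2√(0.390 × 738) = 33.93 m.
Argument (x−vt)/(2√(Dt)) = (198 − 253.872)/33.93 = -1.647; ½·erfc(-1.647) = 0.9901.
C = 17.7 × 0.9901 = 17.5 mg/L.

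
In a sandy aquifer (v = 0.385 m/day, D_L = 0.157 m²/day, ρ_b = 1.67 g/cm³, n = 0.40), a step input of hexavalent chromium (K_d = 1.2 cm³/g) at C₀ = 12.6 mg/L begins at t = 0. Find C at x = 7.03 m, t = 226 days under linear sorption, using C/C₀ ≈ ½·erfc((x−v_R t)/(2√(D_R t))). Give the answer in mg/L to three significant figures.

12.4 mg/L

Retardation factor R = 1 + ρ_b·K_d/n = 1 + 1.67 × 1.2/0.40 = 6.010.
Sorption retards both mechanisms: v_R = v/R = 0.06406 m/day, D_R = D/R = 0.02612 m²/day.
v_R·t = 0.06406 × 226 = 14.47756 m; 2√(D_R t) = 4.859 m; argument = (7.03 − 14.47756)/4.859 = -1.533.
C = C₀ × ½·erfc(-1.533) = 12.6 × 0.9849 = 12.4 mg/L.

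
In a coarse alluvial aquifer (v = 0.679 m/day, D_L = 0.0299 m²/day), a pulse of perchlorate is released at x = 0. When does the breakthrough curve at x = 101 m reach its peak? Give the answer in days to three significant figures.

149 days

For the 1D instantaneous-source solution, setting ∂C/∂t = 0 at fixed x gives v²t² + 2Dt − x² = 0, so t = (√(D² + v²x²) − D)/v².
√(D² + v²x²) = √(0.0299² + 0.679² × 101²) = 68.58; v² = 0.461041.
t = (68.58 − 0.0299)/0.461041 = 149 days (vs. the pure-advection estimate x/v = 149 d).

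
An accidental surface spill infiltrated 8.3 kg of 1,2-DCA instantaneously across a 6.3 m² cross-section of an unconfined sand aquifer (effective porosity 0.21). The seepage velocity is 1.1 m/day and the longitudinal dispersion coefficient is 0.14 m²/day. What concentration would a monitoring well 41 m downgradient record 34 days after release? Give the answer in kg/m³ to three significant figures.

0.411 kg/m³

For an instantaneous plane source, C(x,t) = M/(n_e·A·√(4πDt)) · exp(−(x−vt)²/(4Dt)), with n_e·A the pore (flow) area.
Plume center vt = 1.1 × 34 = 37.4 m, so the well at 41 m is 3.6 m downgradient of the peak.
√(4πDt) = 7.734 m, giving peak height M/(n_e·A·√(4πDt)) = 8.3/(0.21 × 6.3 × 7.734) = 0.8112 kg/m³.
(x−vt)²/(4Dt) = (3.6)²/(4 × 0.14 × 34) = 0.6807; exp(−0.6807) = 0.5063.
C = 0.8112 × 0.5063 = 0.411 kg/m³.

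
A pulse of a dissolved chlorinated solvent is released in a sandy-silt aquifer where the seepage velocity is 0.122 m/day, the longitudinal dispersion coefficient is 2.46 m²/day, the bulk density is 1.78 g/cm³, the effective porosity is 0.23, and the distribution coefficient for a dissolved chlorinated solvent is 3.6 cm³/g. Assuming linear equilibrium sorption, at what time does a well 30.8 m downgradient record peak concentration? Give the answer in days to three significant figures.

Retardation factor R = 1 + ρ_b·K_d/n = 1 + 1.78 × 3.6/0.23 = 28.86.
Sorption retards both mechanisms: v_R = v/R = 0.004227 m/day, D_R = D/R = 0.08524 m²/day.
Peak time from v_R²t² + 2D_R t − x² = 0: t = (√(D_R² + v_R²x²) − D_R)/v_R².
√(D_R² + v_R²x²) = √(0.08524² + 0.004227² × 30.8²) = 0.1556; v_R² = 1.787e-05.
t = (0.1556 − 0.08524)/1.787e-05 = 3940 days.

3940 days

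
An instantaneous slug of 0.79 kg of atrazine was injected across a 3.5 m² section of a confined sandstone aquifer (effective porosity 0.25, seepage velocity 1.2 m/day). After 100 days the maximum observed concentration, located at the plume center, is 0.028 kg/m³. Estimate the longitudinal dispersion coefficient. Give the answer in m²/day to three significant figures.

0.827 m²/day

At the plume center C_max = M/(n_e·A·√(4πDt)), so D = M²/(4πt·(n_e·A·C_max)²).
n_e·A·C_max = 0.25 × 3.5 × 0.028 = 0.02450 kg/m.
D = 0.79²/(4π × 100 × 0.02450²) = 0.827 m²/day.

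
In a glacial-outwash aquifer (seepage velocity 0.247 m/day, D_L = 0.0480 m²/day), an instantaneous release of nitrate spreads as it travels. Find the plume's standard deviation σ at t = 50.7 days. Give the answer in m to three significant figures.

Dispersive spreading gives a Gaussian with σ² = 2Dt; advection only shifts the center.
σ = √(2 × 0.0480 × 50.7) = 2.21 m.

2.21 m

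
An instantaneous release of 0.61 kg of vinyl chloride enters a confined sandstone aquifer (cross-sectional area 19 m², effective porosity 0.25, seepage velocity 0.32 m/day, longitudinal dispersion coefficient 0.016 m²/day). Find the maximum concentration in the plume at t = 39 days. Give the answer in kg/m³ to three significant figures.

0.0459 kg/m³

The peak of an instantaneous 1D plume sits at x = vt; there the Gaussian factor is 1 and C_max = M/(n_e·A·√(4πDt)), where n_e·A is the pore area the mass is dissolved in.
√(4πDt) = √(4π × 0.016 × 39) = 2.800 m, so C_max = 0.61/(0.25 × 19 × 2.800) = 0.0459 kg/m³.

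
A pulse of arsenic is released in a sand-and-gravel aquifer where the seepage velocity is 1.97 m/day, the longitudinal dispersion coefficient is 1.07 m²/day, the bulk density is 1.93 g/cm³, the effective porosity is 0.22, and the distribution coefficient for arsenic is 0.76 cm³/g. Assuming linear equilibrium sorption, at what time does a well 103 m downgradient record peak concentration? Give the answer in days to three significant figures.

399 days

Retardation factor R = 1 + ρ_b·K_d/n = 1 + 1.93 × 0.76/0.22 = 7.667.
Sorption retards both mechanisms: v_R = v/R = 0.2569 m/day, D_R = D/R = 0.1396 m²/day.
Peak time from v_R²t² + 2D_R t − x² = 0: t = (√(D_R² + v_R²x²) − D_R)/v_R².
√(D_R² + v_R²x²) = √(0.1396² + 0.2569² × 103²) = 26.46; v_R² = 0.06600.
t = (26.46 − 0.1396)/0.06600 = 399 days.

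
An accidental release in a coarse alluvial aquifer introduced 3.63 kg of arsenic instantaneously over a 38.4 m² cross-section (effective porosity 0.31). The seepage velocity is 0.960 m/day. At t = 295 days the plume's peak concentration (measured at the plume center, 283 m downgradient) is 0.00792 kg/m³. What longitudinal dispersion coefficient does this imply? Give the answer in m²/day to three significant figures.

0.400 m²/day

At the plume center C_max = M/(n_e·A·√(4πDt)), so D = M²/(4πt·(n_e·A·C_max)²).
n_e·A·C_max = 0.31 × 38.4 × 0.00792 = 0.09428 kg/m.
D = 3.63²/(4π × 295 × 0.09428²) = 0.400 m²/day.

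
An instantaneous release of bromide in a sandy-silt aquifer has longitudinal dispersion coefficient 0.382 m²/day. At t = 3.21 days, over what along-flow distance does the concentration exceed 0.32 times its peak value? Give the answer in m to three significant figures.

The plume is Gaussian with σ = √(2Dt) = √(2 × 0.382 × 3.21) = 1.566 m.
C/C_peak = exp(−Δx²/(2σ²)) = 0.32 ⇒ Δx = σ·√(−2 ln 0.32) = 1.566 × 1.510 = 2.365 m.
Width = 2Δx = 4.73 m.

4.73 m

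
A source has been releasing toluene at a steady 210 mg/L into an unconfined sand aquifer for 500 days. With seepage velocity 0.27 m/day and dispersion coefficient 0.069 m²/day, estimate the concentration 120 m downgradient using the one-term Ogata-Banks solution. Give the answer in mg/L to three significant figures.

203 mg/L

For a continuous step input, C/C₀ ≈ ½·erfc((x−vt)/(2√(Dt))).
vt = 0.27 × 500 = 135 m and 2√(Dt) = 2√(0.069 × 500) = 11.75 m.
Argument (x−vt)/(2√(Dt)) = (120 − 135)/11.75 = -1.277; ½·erfc(-1.277) = 0.9645.
C = 210 × 0.9645 = 203 mg/L.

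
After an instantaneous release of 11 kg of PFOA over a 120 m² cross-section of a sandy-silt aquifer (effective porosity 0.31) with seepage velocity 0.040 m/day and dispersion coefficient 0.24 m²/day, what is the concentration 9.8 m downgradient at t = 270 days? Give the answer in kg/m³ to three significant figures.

For an instantaneous plane source, C(x,t) = M/(n_e·A·√(4πDt)) · exp(−(x−vt)²/(4Dt)), with n_e·A the pore (flow) area.
Plume center vt = 0.040 × 270 = 10.8 m, so the well at 9.8 m is 1 m upgradient of the peak.
√(4πDt) = 28.54 m, giving peak height M/(n_e·A·√(4πDt)) = 11/(0.31 × 120 × 28.54) = 0.01036 kg/m³.
(x−vt)²/(4Dt) = (-1)²/(4 × 0.24 × 270) = 0.003858; exp(−0.003858) = 0.9961.
C = 0.01036 × 0.9961 = 0.0103 kg/m³.

0.0103 kg/m³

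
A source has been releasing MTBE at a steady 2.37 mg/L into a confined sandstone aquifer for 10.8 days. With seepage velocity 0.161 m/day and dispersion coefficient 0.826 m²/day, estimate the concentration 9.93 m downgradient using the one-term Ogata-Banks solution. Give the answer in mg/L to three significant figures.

0.0622 mg/L

For a continuous step input, C/C₀ ≈ ½·erfc((x−vt)/(2√(Dt))).
vt = 0.161 × 10.8 = 1.7388 m and 2√(Dt) = 2√(0.826 × 10.8) = 5.974 m.
Argument (x−vt)/(2√(Dt)) = (9.93 − 1.7388)/5.974 = 1.371; ½·erfc(1.371) = 0.02626.
C = 2.37 × 0.02626 = 0.0622 mg/L.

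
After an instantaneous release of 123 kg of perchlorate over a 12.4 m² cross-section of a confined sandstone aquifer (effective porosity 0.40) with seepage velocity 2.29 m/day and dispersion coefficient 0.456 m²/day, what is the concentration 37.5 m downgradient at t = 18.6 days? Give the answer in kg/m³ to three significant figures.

1.12 kg/m³

For an instantaneous plane source, C(x,t) = M/(n_e·A·√(4πDt)) · exp(−(x−vt)²/(4Dt)), with n_e·A the pore (flow) area.
Plume center vt = 2.29 × 18.6 = 42.594 m, so the well at 37.5 m is 5.094 m upgradient of the peak.
√(4πDt) = 10.32 m, giving peak height M/(n_e·A·√(4πDt)) = 123/(0.40 × 12.4 × 10.32) = 2.403 kg/m³.
(x−vt)²/(4Dt) = (-5.094)²/(4 × 0.456 × 18.6) = 0.7649; exp(−0.7649) = 0.4654.
C = 2.403 × 0.4654 = 1.12 kg/m³.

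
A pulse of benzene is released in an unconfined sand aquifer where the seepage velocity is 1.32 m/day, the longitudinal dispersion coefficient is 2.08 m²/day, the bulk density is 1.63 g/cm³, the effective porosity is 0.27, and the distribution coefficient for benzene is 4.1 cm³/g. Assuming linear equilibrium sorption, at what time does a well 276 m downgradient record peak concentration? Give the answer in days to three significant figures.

5350 days

Retardation factor R = 1 + ρ_b·K_d/n = 1 + 1.63 × 4.1/0.27 = 25.75.
Sorption retards both mechanisms: v_R = v/R = 0.05126 m/day, D_R = D/R = 0.08078 m²/day.
Peak time from v_R²t² + 2D_R t − x² = 0: t = (√(D_R² + v_R²x²) − D_R)/v_R².
√(D_R² + v_R²x²) = √(0.08078² + 0.05126² × 276²) = 14.15; v_R² = 0.002628.
t = (14.15 − 0.08078)/0.002628 = 5350 days.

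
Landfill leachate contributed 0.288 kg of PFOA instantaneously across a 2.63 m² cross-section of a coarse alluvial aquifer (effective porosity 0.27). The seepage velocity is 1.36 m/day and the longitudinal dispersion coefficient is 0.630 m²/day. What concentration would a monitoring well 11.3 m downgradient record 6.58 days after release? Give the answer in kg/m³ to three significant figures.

0.0403 kg/m³

For an instantaneous plane source, C(x,t) = M/(n_e·A·√(4πDt)) · exp(−(x−vt)²/(4Dt)), with n_e·A the pore (flow) area.
Plume center vt = 1.36 × 6.58 = 8.9488 m, so the well at 11.3 m is 2.3512 m downgradient of the peak.
√(4πDt) = 7.218 m, giving peak height M/(n_e·A·√(4πDt)) = 0.288/(0.27 × 2.63 × 7.218) = 0.05619 kg/m³.
(x−vt)²/(4Dt) = (2.3512)²/(4 × 0.630 × 6.58) = 0.3334; exp(−0.3334) = 0.7165.
C = 0.05619 × 0.7165 = 0.0403 kg/m³.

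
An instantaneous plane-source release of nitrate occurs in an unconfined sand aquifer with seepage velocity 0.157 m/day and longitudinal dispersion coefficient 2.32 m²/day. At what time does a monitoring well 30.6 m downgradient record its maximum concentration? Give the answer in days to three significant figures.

122 days

For the 1D instantaneous-source solution, setting ∂C/∂t = 0 at fixed x gives v²t² + 2Dt − x² = 0, so t = (√(D² + v²x²) − D)/v².
√(D² + v²x²) = √(2.32² + 0.157² × 30.6²) = 5.335; v² = 0.024649.
t = (5.335 − 2.32)/0.024649 = 122 days (vs. the pure-advection estimate x/v = 195 d).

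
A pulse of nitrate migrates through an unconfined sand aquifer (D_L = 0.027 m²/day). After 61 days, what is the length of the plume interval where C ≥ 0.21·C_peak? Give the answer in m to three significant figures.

6.41 m

The plume is Gaussian with σ = √(2Dt) = √(2 × 0.027 × 61) = 1.815 m.
C/C_peak = exp(−Δx²/(2σ²)) = 0.21 ⇒ Δx = σ·√(−2 ln 0.21) = 1.815 × 1.767 = 3.207 m.
Width = 2Δx = 6.41 m.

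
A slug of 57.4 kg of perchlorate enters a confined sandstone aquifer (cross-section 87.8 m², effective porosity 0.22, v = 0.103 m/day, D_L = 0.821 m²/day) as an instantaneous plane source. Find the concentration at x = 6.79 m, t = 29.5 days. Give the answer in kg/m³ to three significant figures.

For an instantaneous plane source, C(x,t) = M/(n_e·A·√(4πDt)) · exp(−(x−vt)²/(4Dt)), with n_e·A the pore (flow) area.
Plume center vt = 0.103 × 29.5 = 3.0385 m, so the well at 6.79 m is 3.7515 m downgradient of the peak.
√(4πDt) = 17.45 m, giving peak height M/(n_e·A·√(4πDt)) = 57.4/(0.22 × 87.8 × 17.45) = 0.1703 kg/m³.
(x−vt)²/(4Dt) = (3.7515)²/(4 × 0.821 × 29.5) = 0.1453; exp(−0.1453) = 0.8648.
C = 0.1703 × 0.8648 = 0.147 kg/m³.

0.147 kg/m³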